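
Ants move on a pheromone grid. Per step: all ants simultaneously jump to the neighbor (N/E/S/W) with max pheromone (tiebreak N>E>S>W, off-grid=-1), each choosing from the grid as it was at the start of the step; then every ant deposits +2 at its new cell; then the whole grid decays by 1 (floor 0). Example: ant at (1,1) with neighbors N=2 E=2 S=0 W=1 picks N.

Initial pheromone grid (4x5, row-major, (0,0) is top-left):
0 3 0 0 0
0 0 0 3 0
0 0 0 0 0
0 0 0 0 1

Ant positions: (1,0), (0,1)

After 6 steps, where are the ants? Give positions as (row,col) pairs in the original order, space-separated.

Step 1: ant0:(1,0)->N->(0,0) | ant1:(0,1)->E->(0,2)
  grid max=2 at (0,1)
Step 2: ant0:(0,0)->E->(0,1) | ant1:(0,2)->W->(0,1)
  grid max=5 at (0,1)
Step 3: ant0:(0,1)->E->(0,2) | ant1:(0,1)->E->(0,2)
  grid max=4 at (0,1)
Step 4: ant0:(0,2)->W->(0,1) | ant1:(0,2)->W->(0,1)
  grid max=7 at (0,1)
Step 5: ant0:(0,1)->E->(0,2) | ant1:(0,1)->E->(0,2)
  grid max=6 at (0,1)
Step 6: ant0:(0,2)->W->(0,1) | ant1:(0,2)->W->(0,1)
  grid max=9 at (0,1)

(0,1) (0,1)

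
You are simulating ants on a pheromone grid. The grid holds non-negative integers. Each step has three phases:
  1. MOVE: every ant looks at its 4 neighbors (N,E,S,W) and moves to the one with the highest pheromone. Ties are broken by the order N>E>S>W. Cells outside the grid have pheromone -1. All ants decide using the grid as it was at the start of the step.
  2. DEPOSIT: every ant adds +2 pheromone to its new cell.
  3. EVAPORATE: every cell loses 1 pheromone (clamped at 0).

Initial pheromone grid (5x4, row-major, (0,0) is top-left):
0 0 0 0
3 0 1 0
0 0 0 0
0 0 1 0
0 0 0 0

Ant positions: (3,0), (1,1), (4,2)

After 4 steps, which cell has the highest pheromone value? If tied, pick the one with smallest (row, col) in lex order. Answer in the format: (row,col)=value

Step 1: ant0:(3,0)->N->(2,0) | ant1:(1,1)->W->(1,0) | ant2:(4,2)->N->(3,2)
  grid max=4 at (1,0)
Step 2: ant0:(2,0)->N->(1,0) | ant1:(1,0)->S->(2,0) | ant2:(3,2)->N->(2,2)
  grid max=5 at (1,0)
Step 3: ant0:(1,0)->S->(2,0) | ant1:(2,0)->N->(1,0) | ant2:(2,2)->S->(3,2)
  grid max=6 at (1,0)
Step 4: ant0:(2,0)->N->(1,0) | ant1:(1,0)->S->(2,0) | ant2:(3,2)->N->(2,2)
  grid max=7 at (1,0)
Final grid:
  0 0 0 0
  7 0 0 0
  4 0 1 0
  0 0 1 0
  0 0 0 0
Max pheromone 7 at (1,0)

Answer: (1,0)=7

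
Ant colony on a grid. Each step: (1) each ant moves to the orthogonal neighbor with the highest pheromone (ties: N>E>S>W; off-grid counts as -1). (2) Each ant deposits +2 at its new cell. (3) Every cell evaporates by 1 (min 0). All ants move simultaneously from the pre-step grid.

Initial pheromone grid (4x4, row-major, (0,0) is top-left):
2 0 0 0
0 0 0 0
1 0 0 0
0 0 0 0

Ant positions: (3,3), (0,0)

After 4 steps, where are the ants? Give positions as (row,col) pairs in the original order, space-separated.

Step 1: ant0:(3,3)->N->(2,3) | ant1:(0,0)->E->(0,1)
  grid max=1 at (0,0)
Step 2: ant0:(2,3)->N->(1,3) | ant1:(0,1)->W->(0,0)
  grid max=2 at (0,0)
Step 3: ant0:(1,3)->N->(0,3) | ant1:(0,0)->E->(0,1)
  grid max=1 at (0,0)
Step 4: ant0:(0,3)->S->(1,3) | ant1:(0,1)->W->(0,0)
  grid max=2 at (0,0)

(1,3) (0,0)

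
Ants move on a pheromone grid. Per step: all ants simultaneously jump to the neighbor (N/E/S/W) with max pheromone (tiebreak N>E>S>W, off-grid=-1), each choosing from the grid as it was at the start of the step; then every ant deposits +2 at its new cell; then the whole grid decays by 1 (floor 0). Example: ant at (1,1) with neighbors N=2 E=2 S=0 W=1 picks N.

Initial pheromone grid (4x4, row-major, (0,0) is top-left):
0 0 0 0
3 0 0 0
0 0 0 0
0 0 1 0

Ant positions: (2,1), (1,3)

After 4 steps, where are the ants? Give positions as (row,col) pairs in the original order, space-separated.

Step 1: ant0:(2,1)->N->(1,1) | ant1:(1,3)->N->(0,3)
  grid max=2 at (1,0)
Step 2: ant0:(1,1)->W->(1,0) | ant1:(0,3)->S->(1,3)
  grid max=3 at (1,0)
Step 3: ant0:(1,0)->N->(0,0) | ant1:(1,3)->N->(0,3)
  grid max=2 at (1,0)
Step 4: ant0:(0,0)->S->(1,0) | ant1:(0,3)->S->(1,3)
  grid max=3 at (1,0)

(1,0) (1,3)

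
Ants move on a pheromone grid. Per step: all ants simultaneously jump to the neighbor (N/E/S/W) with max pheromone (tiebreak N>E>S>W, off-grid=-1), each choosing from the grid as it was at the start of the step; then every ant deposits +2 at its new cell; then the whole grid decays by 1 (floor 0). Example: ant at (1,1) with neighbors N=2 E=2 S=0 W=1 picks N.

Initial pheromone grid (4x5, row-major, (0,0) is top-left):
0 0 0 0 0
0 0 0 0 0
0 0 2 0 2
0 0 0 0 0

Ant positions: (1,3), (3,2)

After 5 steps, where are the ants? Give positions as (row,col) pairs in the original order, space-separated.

Step 1: ant0:(1,3)->N->(0,3) | ant1:(3,2)->N->(2,2)
  grid max=3 at (2,2)
Step 2: ant0:(0,3)->E->(0,4) | ant1:(2,2)->N->(1,2)
  grid max=2 at (2,2)
Step 3: ant0:(0,4)->S->(1,4) | ant1:(1,2)->S->(2,2)
  grid max=3 at (2,2)
Step 4: ant0:(1,4)->N->(0,4) | ant1:(2,2)->N->(1,2)
  grid max=2 at (2,2)
Step 5: ant0:(0,4)->S->(1,4) | ant1:(1,2)->S->(2,2)
  grid max=3 at (2,2)

(1,4) (2,2)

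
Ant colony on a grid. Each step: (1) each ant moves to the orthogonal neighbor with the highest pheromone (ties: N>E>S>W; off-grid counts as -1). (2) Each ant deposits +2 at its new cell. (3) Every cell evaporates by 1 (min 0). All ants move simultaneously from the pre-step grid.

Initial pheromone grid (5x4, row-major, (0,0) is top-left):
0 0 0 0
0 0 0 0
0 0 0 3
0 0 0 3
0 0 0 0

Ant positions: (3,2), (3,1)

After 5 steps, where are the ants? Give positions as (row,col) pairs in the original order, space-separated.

Step 1: ant0:(3,2)->E->(3,3) | ant1:(3,1)->N->(2,1)
  grid max=4 at (3,3)
Step 2: ant0:(3,3)->N->(2,3) | ant1:(2,1)->N->(1,1)
  grid max=3 at (2,3)
Step 3: ant0:(2,3)->S->(3,3) | ant1:(1,1)->N->(0,1)
  grid max=4 at (3,3)
Step 4: ant0:(3,3)->N->(2,3) | ant1:(0,1)->E->(0,2)
  grid max=3 at (2,3)
Step 5: ant0:(2,3)->S->(3,3) | ant1:(0,2)->E->(0,3)
  grid max=4 at (3,3)

(3,3) (0,3)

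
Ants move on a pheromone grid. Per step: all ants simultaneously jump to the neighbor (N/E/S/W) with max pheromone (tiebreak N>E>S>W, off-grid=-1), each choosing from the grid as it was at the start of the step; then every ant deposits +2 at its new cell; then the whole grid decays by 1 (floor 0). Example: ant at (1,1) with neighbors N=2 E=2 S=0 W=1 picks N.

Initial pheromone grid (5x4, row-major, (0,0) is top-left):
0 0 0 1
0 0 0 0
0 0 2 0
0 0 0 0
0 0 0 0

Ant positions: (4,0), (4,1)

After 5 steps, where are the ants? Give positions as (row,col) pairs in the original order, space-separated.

Step 1: ant0:(4,0)->N->(3,0) | ant1:(4,1)->N->(3,1)
  grid max=1 at (2,2)
Step 2: ant0:(3,0)->E->(3,1) | ant1:(3,1)->W->(3,0)
  grid max=2 at (3,0)
Step 3: ant0:(3,1)->W->(3,0) | ant1:(3,0)->E->(3,1)
  grid max=3 at (3,0)
Step 4: ant0:(3,0)->E->(3,1) | ant1:(3,1)->W->(3,0)
  grid max=4 at (3,0)
Step 5: ant0:(3,1)->W->(3,0) | ant1:(3,0)->E->(3,1)
  grid max=5 at (3,0)

(3,0) (3,1)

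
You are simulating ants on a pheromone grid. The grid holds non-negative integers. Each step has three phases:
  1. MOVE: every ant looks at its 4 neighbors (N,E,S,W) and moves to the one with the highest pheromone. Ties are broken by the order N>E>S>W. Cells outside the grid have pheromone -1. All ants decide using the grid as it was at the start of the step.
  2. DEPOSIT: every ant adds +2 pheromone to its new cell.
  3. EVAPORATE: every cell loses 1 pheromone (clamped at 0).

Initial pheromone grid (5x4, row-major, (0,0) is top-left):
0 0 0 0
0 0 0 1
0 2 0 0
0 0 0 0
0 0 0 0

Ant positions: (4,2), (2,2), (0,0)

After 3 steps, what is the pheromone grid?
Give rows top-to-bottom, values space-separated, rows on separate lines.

After step 1: ants at (3,2),(2,1),(0,1)
  0 1 0 0
  0 0 0 0
  0 3 0 0
  0 0 1 0
  0 0 0 0
After step 2: ants at (2,2),(1,1),(0,2)
  0 0 1 0
  0 1 0 0
  0 2 1 0
  0 0 0 0
  0 0 0 0
After step 3: ants at (2,1),(2,1),(0,3)
  0 0 0 1
  0 0 0 0
  0 5 0 0
  0 0 0 0
  0 0 0 0

0 0 0 1
0 0 0 0
0 5 0 0
0 0 0 0
0 0 0 0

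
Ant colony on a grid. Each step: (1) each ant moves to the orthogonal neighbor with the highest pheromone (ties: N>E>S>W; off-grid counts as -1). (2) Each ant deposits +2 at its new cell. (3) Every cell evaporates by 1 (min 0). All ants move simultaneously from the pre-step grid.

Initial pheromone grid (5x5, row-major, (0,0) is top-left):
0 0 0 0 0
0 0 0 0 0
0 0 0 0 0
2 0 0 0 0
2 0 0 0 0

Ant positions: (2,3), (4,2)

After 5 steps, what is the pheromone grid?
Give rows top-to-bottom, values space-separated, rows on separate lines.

After step 1: ants at (1,3),(3,2)
  0 0 0 0 0
  0 0 0 1 0
  0 0 0 0 0
  1 0 1 0 0
  1 0 0 0 0
After step 2: ants at (0,3),(2,2)
  0 0 0 1 0
  0 0 0 0 0
  0 0 1 0 0
  0 0 0 0 0
  0 0 0 0 0
After step 3: ants at (0,4),(1,2)
  0 0 0 0 1
  0 0 1 0 0
  0 0 0 0 0
  0 0 0 0 0
  0 0 0 0 0
After step 4: ants at (1,4),(0,2)
  0 0 1 0 0
  0 0 0 0 1
  0 0 0 0 0
  0 0 0 0 0
  0 0 0 0 0
After step 5: ants at (0,4),(0,3)
  0 0 0 1 1
  0 0 0 0 0
  0 0 0 0 0
  0 0 0 0 0
  0 0 0 0 0

0 0 0 1 1
0 0 0 0 0
0 0 0 0 0
0 0 0 0 0
0 0 0 0 0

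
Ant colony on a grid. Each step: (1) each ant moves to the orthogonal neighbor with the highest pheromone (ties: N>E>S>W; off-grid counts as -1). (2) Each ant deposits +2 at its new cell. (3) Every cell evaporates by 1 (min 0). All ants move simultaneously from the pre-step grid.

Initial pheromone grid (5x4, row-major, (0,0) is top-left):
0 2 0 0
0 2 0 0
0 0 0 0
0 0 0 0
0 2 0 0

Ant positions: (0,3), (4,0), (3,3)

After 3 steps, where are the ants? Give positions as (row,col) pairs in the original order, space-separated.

Step 1: ant0:(0,3)->S->(1,3) | ant1:(4,0)->E->(4,1) | ant2:(3,3)->N->(2,3)
  grid max=3 at (4,1)
Step 2: ant0:(1,3)->S->(2,3) | ant1:(4,1)->N->(3,1) | ant2:(2,3)->N->(1,3)
  grid max=2 at (1,3)
Step 3: ant0:(2,3)->N->(1,3) | ant1:(3,1)->S->(4,1) | ant2:(1,3)->S->(2,3)
  grid max=3 at (1,3)

(1,3) (4,1) (2,3)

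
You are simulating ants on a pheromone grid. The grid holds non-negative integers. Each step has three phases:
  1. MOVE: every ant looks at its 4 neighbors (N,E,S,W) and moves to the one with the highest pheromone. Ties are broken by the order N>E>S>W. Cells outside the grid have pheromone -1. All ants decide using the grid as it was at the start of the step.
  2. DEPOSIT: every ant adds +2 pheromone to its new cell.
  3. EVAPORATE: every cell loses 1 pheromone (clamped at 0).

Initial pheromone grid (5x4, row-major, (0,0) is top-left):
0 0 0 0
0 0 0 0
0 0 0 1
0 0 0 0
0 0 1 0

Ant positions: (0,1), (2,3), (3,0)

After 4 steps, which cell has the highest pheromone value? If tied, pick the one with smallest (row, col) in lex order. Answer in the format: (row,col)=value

Answer: (0,3)=5

Derivation:
Step 1: ant0:(0,1)->E->(0,2) | ant1:(2,3)->N->(1,3) | ant2:(3,0)->N->(2,0)
  grid max=1 at (0,2)
Step 2: ant0:(0,2)->E->(0,3) | ant1:(1,3)->N->(0,3) | ant2:(2,0)->N->(1,0)
  grid max=3 at (0,3)
Step 3: ant0:(0,3)->S->(1,3) | ant1:(0,3)->S->(1,3) | ant2:(1,0)->N->(0,0)
  grid max=3 at (1,3)
Step 4: ant0:(1,3)->N->(0,3) | ant1:(1,3)->N->(0,3) | ant2:(0,0)->E->(0,1)
  grid max=5 at (0,3)
Final grid:
  0 1 0 5
  0 0 0 2
  0 0 0 0
  0 0 0 0
  0 0 0 0
Max pheromone 5 at (0,3)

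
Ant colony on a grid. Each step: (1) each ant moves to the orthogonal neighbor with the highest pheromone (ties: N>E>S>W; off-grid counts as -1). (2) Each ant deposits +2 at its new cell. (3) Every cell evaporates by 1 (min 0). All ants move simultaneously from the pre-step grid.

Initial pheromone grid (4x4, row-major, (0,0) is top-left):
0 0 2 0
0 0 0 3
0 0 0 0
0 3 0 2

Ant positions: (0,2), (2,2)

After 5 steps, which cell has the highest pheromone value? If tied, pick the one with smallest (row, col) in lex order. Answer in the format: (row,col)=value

Answer: (1,3)=6

Derivation:
Step 1: ant0:(0,2)->E->(0,3) | ant1:(2,2)->N->(1,2)
  grid max=2 at (1,3)
Step 2: ant0:(0,3)->S->(1,3) | ant1:(1,2)->E->(1,3)
  grid max=5 at (1,3)
Step 3: ant0:(1,3)->N->(0,3) | ant1:(1,3)->N->(0,3)
  grid max=4 at (1,3)
Step 4: ant0:(0,3)->S->(1,3) | ant1:(0,3)->S->(1,3)
  grid max=7 at (1,3)
Step 5: ant0:(1,3)->N->(0,3) | ant1:(1,3)->N->(0,3)
  grid max=6 at (1,3)
Final grid:
  0 0 0 5
  0 0 0 6
  0 0 0 0
  0 0 0 0
Max pheromone 6 at (1,3)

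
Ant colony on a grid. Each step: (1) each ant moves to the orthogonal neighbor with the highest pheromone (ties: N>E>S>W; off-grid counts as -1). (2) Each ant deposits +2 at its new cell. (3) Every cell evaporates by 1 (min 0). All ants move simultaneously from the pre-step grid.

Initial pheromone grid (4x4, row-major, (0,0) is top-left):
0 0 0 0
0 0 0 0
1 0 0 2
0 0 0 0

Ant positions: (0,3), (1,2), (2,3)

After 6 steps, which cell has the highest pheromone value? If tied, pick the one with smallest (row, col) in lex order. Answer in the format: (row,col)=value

Answer: (2,3)=12

Derivation:
Step 1: ant0:(0,3)->S->(1,3) | ant1:(1,2)->N->(0,2) | ant2:(2,3)->N->(1,3)
  grid max=3 at (1,3)
Step 2: ant0:(1,3)->S->(2,3) | ant1:(0,2)->E->(0,3) | ant2:(1,3)->S->(2,3)
  grid max=4 at (2,3)
Step 3: ant0:(2,3)->N->(1,3) | ant1:(0,3)->S->(1,3) | ant2:(2,3)->N->(1,3)
  grid max=7 at (1,3)
Step 4: ant0:(1,3)->S->(2,3) | ant1:(1,3)->S->(2,3) | ant2:(1,3)->S->(2,3)
  grid max=8 at (2,3)
Step 5: ant0:(2,3)->N->(1,3) | ant1:(2,3)->N->(1,3) | ant2:(2,3)->N->(1,3)
  grid max=11 at (1,3)
Step 6: ant0:(1,3)->S->(2,3) | ant1:(1,3)->S->(2,3) | ant2:(1,3)->S->(2,3)
  grid max=12 at (2,3)
Final grid:
  0 0 0 0
  0 0 0 10
  0 0 0 12
  0 0 0 0
Max pheromone 12 at (2,3)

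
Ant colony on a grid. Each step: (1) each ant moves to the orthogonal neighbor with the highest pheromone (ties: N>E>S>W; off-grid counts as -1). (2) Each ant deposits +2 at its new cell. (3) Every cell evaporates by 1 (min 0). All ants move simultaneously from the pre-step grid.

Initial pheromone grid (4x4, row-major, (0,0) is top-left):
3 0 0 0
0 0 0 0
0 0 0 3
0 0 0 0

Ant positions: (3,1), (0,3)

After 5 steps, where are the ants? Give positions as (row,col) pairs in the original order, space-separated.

Step 1: ant0:(3,1)->N->(2,1) | ant1:(0,3)->S->(1,3)
  grid max=2 at (0,0)
Step 2: ant0:(2,1)->N->(1,1) | ant1:(1,3)->S->(2,3)
  grid max=3 at (2,3)
Step 3: ant0:(1,1)->N->(0,1) | ant1:(2,3)->N->(1,3)
  grid max=2 at (2,3)
Step 4: ant0:(0,1)->E->(0,2) | ant1:(1,3)->S->(2,3)
  grid max=3 at (2,3)
Step 5: ant0:(0,2)->E->(0,3) | ant1:(2,3)->N->(1,3)
  grid max=2 at (2,3)

(0,3) (1,3)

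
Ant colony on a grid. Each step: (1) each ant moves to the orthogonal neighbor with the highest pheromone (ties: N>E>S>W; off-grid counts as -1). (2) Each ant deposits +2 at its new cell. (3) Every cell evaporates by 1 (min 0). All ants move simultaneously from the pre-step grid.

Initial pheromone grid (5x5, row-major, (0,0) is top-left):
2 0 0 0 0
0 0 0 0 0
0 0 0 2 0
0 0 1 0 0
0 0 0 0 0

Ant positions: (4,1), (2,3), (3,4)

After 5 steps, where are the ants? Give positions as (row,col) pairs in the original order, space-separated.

Step 1: ant0:(4,1)->N->(3,1) | ant1:(2,3)->N->(1,3) | ant2:(3,4)->N->(2,4)
  grid max=1 at (0,0)
Step 2: ant0:(3,1)->N->(2,1) | ant1:(1,3)->S->(2,3) | ant2:(2,4)->W->(2,3)
  grid max=4 at (2,3)
Step 3: ant0:(2,1)->N->(1,1) | ant1:(2,3)->N->(1,3) | ant2:(2,3)->N->(1,3)
  grid max=3 at (1,3)
Step 4: ant0:(1,1)->N->(0,1) | ant1:(1,3)->S->(2,3) | ant2:(1,3)->S->(2,3)
  grid max=6 at (2,3)
Step 5: ant0:(0,1)->E->(0,2) | ant1:(2,3)->N->(1,3) | ant2:(2,3)->N->(1,3)
  grid max=5 at (1,3)

(0,2) (1,3) (1,3)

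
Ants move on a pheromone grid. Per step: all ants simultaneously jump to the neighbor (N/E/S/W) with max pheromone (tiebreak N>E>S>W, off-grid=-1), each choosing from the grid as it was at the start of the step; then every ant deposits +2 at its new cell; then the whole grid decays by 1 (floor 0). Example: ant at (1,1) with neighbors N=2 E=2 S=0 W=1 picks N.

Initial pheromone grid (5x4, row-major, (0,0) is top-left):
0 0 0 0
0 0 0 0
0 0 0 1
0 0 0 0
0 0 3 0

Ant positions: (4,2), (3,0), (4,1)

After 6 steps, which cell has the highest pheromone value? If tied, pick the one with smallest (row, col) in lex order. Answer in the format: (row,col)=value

Answer: (4,2)=9

Derivation:
Step 1: ant0:(4,2)->N->(3,2) | ant1:(3,0)->N->(2,0) | ant2:(4,1)->E->(4,2)
  grid max=4 at (4,2)
Step 2: ant0:(3,2)->S->(4,2) | ant1:(2,0)->N->(1,0) | ant2:(4,2)->N->(3,2)
  grid max=5 at (4,2)
Step 3: ant0:(4,2)->N->(3,2) | ant1:(1,0)->N->(0,0) | ant2:(3,2)->S->(4,2)
  grid max=6 at (4,2)
Step 4: ant0:(3,2)->S->(4,2) | ant1:(0,0)->E->(0,1) | ant2:(4,2)->N->(3,2)
  grid max=7 at (4,2)
Step 5: ant0:(4,2)->N->(3,2) | ant1:(0,1)->E->(0,2) | ant2:(3,2)->S->(4,2)
  grid max=8 at (4,2)
Step 6: ant0:(3,2)->S->(4,2) | ant1:(0,2)->E->(0,3) | ant2:(4,2)->N->(3,2)
  grid max=9 at (4,2)
Final grid:
  0 0 0 1
  0 0 0 0
  0 0 0 0
  0 0 6 0
  0 0 9 0
Max pheromone 9 at (4,2)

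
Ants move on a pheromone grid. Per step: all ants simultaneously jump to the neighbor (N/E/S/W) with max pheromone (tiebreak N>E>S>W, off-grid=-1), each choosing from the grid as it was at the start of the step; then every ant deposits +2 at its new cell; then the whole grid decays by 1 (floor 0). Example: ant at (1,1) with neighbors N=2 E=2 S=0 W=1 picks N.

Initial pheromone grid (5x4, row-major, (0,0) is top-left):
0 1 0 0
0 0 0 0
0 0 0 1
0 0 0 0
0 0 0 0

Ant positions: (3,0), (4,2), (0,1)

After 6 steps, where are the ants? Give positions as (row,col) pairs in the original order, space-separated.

Step 1: ant0:(3,0)->N->(2,0) | ant1:(4,2)->N->(3,2) | ant2:(0,1)->E->(0,2)
  grid max=1 at (0,2)
Step 2: ant0:(2,0)->N->(1,0) | ant1:(3,2)->N->(2,2) | ant2:(0,2)->E->(0,3)
  grid max=1 at (0,3)
Step 3: ant0:(1,0)->N->(0,0) | ant1:(2,2)->N->(1,2) | ant2:(0,3)->S->(1,3)
  grid max=1 at (0,0)
Step 4: ant0:(0,0)->E->(0,1) | ant1:(1,2)->E->(1,3) | ant2:(1,3)->W->(1,2)
  grid max=2 at (1,2)
Step 5: ant0:(0,1)->E->(0,2) | ant1:(1,3)->W->(1,2) | ant2:(1,2)->E->(1,3)
  grid max=3 at (1,2)
Step 6: ant0:(0,2)->S->(1,2) | ant1:(1,2)->E->(1,3) | ant2:(1,3)->W->(1,2)
  grid max=6 at (1,2)

(1,2) (1,3) (1,2)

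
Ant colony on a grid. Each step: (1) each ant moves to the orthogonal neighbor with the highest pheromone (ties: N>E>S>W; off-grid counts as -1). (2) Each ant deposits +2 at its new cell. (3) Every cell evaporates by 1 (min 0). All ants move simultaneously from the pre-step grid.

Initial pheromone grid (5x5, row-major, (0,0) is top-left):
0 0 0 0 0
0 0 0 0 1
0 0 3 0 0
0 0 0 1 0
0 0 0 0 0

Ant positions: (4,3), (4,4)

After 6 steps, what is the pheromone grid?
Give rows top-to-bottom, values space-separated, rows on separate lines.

After step 1: ants at (3,3),(3,4)
  0 0 0 0 0
  0 0 0 0 0
  0 0 2 0 0
  0 0 0 2 1
  0 0 0 0 0
After step 2: ants at (3,4),(3,3)
  0 0 0 0 0
  0 0 0 0 0
  0 0 1 0 0
  0 0 0 3 2
  0 0 0 0 0
After step 3: ants at (3,3),(3,4)
  0 0 0 0 0
  0 0 0 0 0
  0 0 0 0 0
  0 0 0 4 3
  0 0 0 0 0
After step 4: ants at (3,4),(3,3)
  0 0 0 0 0
  0 0 0 0 0
  0 0 0 0 0
  0 0 0 5 4
  0 0 0 0 0
After step 5: ants at (3,3),(3,4)
  0 0 0 0 0
  0 0 0 0 0
  0 0 0 0 0
  0 0 0 6 5
  0 0 0 0 0
After step 6: ants at (3,4),(3,3)
  0 0 0 0 0
  0 0 0 0 0
  0 0 0 0 0
  0 0 0 7 6
  0 0 0 0 0

0 0 0 0 0
0 0 0 0 0
0 0 0 0 0
0 0 0 7 6
0 0 0 0 0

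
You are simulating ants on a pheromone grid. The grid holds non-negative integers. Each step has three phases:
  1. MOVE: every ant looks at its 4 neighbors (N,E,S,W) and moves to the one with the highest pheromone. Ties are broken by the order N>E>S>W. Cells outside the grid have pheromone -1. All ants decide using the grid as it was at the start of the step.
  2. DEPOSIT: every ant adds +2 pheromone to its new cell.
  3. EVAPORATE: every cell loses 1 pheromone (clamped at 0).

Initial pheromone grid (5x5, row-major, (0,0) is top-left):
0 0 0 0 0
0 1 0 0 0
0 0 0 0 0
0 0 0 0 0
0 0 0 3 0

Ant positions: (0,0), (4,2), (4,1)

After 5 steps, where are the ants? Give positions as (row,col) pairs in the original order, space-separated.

Step 1: ant0:(0,0)->E->(0,1) | ant1:(4,2)->E->(4,3) | ant2:(4,1)->N->(3,1)
  grid max=4 at (4,3)
Step 2: ant0:(0,1)->E->(0,2) | ant1:(4,3)->N->(3,3) | ant2:(3,1)->N->(2,1)
  grid max=3 at (4,3)
Step 3: ant0:(0,2)->E->(0,3) | ant1:(3,3)->S->(4,3) | ant2:(2,1)->N->(1,1)
  grid max=4 at (4,3)
Step 4: ant0:(0,3)->E->(0,4) | ant1:(4,3)->N->(3,3) | ant2:(1,1)->N->(0,1)
  grid max=3 at (4,3)
Step 5: ant0:(0,4)->S->(1,4) | ant1:(3,3)->S->(4,3) | ant2:(0,1)->E->(0,2)
  grid max=4 at (4,3)

(1,4) (4,3) (0,2)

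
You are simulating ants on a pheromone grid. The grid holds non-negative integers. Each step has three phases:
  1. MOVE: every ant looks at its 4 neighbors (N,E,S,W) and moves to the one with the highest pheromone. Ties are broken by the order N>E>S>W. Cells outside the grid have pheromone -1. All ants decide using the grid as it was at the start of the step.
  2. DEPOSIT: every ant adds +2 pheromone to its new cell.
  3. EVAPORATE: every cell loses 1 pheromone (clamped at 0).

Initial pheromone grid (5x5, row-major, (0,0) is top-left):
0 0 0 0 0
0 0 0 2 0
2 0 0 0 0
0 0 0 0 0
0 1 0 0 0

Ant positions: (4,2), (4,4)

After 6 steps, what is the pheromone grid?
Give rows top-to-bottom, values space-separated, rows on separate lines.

After step 1: ants at (4,1),(3,4)
  0 0 0 0 0
  0 0 0 1 0
  1 0 0 0 0
  0 0 0 0 1
  0 2 0 0 0
After step 2: ants at (3,1),(2,4)
  0 0 0 0 0
  0 0 0 0 0
  0 0 0 0 1
  0 1 0 0 0
  0 1 0 0 0
After step 3: ants at (4,1),(1,4)
  0 0 0 0 0
  0 0 0 0 1
  0 0 0 0 0
  0 0 0 0 0
  0 2 0 0 0
After step 4: ants at (3,1),(0,4)
  0 0 0 0 1
  0 0 0 0 0
  0 0 0 0 0
  0 1 0 0 0
  0 1 0 0 0
After step 5: ants at (4,1),(1,4)
  0 0 0 0 0
  0 0 0 0 1
  0 0 0 0 0
  0 0 0 0 0
  0 2 0 0 0
After step 6: ants at (3,1),(0,4)
  0 0 0 0 1
  0 0 0 0 0
  0 0 0 0 0
  0 1 0 0 0
  0 1 0 0 0

0 0 0 0 1
0 0 0 0 0
0 0 0 0 0
0 1 0 0 0
0 1 0 0 0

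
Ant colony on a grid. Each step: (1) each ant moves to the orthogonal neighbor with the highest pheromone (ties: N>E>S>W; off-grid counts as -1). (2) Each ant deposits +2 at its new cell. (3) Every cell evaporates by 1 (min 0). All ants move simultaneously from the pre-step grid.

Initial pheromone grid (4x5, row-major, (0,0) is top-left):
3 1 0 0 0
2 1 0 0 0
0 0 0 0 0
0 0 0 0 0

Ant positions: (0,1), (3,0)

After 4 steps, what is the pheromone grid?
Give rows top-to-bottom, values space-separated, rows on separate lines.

After step 1: ants at (0,0),(2,0)
  4 0 0 0 0
  1 0 0 0 0
  1 0 0 0 0
  0 0 0 0 0
After step 2: ants at (1,0),(1,0)
  3 0 0 0 0
  4 0 0 0 0
  0 0 0 0 0
  0 0 0 0 0
After step 3: ants at (0,0),(0,0)
  6 0 0 0 0
  3 0 0 0 0
  0 0 0 0 0
  0 0 0 0 0
After step 4: ants at (1,0),(1,0)
  5 0 0 0 0
  6 0 0 0 0
  0 0 0 0 0
  0 0 0 0 0

5 0 0 0 0
6 0 0 0 0
0 0 0 0 0
0 0 0 0 0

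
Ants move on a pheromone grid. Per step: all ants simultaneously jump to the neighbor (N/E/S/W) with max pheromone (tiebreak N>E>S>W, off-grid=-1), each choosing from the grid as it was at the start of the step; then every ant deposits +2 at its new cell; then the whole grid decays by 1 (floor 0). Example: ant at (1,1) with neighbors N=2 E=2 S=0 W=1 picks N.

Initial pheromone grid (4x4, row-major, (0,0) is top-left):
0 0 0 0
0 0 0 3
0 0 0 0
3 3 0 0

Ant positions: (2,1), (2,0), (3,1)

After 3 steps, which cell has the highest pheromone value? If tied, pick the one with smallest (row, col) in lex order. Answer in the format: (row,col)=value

Step 1: ant0:(2,1)->S->(3,1) | ant1:(2,0)->S->(3,0) | ant2:(3,1)->W->(3,0)
  grid max=6 at (3,0)
Step 2: ant0:(3,1)->W->(3,0) | ant1:(3,0)->E->(3,1) | ant2:(3,0)->E->(3,1)
  grid max=7 at (3,0)
Step 3: ant0:(3,0)->E->(3,1) | ant1:(3,1)->W->(3,0) | ant2:(3,1)->W->(3,0)
  grid max=10 at (3,0)
Final grid:
  0 0 0 0
  0 0 0 0
  0 0 0 0
  10 8 0 0
Max pheromone 10 at (3,0)

Answer: (3,0)=10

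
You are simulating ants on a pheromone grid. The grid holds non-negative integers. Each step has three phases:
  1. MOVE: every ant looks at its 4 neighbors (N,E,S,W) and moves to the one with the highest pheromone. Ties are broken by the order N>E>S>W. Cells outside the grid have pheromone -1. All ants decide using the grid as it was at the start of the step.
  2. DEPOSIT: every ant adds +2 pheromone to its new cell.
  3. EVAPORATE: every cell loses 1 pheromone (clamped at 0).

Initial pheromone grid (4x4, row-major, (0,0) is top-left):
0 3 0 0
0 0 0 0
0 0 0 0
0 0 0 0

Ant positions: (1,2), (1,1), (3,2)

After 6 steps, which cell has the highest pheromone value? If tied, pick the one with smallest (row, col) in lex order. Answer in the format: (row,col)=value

Step 1: ant0:(1,2)->N->(0,2) | ant1:(1,1)->N->(0,1) | ant2:(3,2)->N->(2,2)
  grid max=4 at (0,1)
Step 2: ant0:(0,2)->W->(0,1) | ant1:(0,1)->E->(0,2) | ant2:(2,2)->N->(1,2)
  grid max=5 at (0,1)
Step 3: ant0:(0,1)->E->(0,2) | ant1:(0,2)->W->(0,1) | ant2:(1,2)->N->(0,2)
  grid max=6 at (0,1)
Step 4: ant0:(0,2)->W->(0,1) | ant1:(0,1)->E->(0,2) | ant2:(0,2)->W->(0,1)
  grid max=9 at (0,1)
Step 5: ant0:(0,1)->E->(0,2) | ant1:(0,2)->W->(0,1) | ant2:(0,1)->E->(0,2)
  grid max=10 at (0,1)
Step 6: ant0:(0,2)->W->(0,1) | ant1:(0,1)->E->(0,2) | ant2:(0,2)->W->(0,1)
  grid max=13 at (0,1)
Final grid:
  0 13 10 0
  0 0 0 0
  0 0 0 0
  0 0 0 0
Max pheromone 13 at (0,1)

Answer: (0,1)=13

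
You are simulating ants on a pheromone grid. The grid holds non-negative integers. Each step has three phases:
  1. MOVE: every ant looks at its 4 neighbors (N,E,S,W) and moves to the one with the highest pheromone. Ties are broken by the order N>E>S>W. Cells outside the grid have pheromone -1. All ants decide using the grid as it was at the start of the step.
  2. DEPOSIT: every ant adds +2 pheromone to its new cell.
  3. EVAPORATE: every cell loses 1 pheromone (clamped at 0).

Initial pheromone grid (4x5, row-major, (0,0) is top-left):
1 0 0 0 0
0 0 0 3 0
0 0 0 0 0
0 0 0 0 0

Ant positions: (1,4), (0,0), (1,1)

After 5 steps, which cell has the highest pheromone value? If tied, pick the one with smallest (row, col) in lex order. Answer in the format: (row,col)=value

Step 1: ant0:(1,4)->W->(1,3) | ant1:(0,0)->E->(0,1) | ant2:(1,1)->N->(0,1)
  grid max=4 at (1,3)
Step 2: ant0:(1,3)->N->(0,3) | ant1:(0,1)->E->(0,2) | ant2:(0,1)->E->(0,2)
  grid max=3 at (0,2)
Step 3: ant0:(0,3)->S->(1,3) | ant1:(0,2)->W->(0,1) | ant2:(0,2)->W->(0,1)
  grid max=5 at (0,1)
Step 4: ant0:(1,3)->N->(0,3) | ant1:(0,1)->E->(0,2) | ant2:(0,1)->E->(0,2)
  grid max=5 at (0,2)
Step 5: ant0:(0,3)->W->(0,2) | ant1:(0,2)->W->(0,1) | ant2:(0,2)->W->(0,1)
  grid max=7 at (0,1)
Final grid:
  0 7 6 0 0
  0 0 0 2 0
  0 0 0 0 0
  0 0 0 0 0
Max pheromone 7 at (0,1)

Answer: (0,1)=7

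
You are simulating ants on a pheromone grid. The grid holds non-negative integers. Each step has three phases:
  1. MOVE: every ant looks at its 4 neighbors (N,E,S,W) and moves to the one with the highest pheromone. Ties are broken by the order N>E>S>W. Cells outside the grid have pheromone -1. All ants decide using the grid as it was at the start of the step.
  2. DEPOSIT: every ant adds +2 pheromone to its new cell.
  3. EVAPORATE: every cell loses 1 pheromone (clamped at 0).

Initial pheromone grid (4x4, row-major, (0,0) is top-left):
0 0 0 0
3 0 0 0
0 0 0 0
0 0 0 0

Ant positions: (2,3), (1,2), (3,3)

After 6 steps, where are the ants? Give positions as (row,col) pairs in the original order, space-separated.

Step 1: ant0:(2,3)->N->(1,3) | ant1:(1,2)->N->(0,2) | ant2:(3,3)->N->(2,3)
  grid max=2 at (1,0)
Step 2: ant0:(1,3)->S->(2,3) | ant1:(0,2)->E->(0,3) | ant2:(2,3)->N->(1,3)
  grid max=2 at (1,3)
Step 3: ant0:(2,3)->N->(1,3) | ant1:(0,3)->S->(1,3) | ant2:(1,3)->S->(2,3)
  grid max=5 at (1,3)
Step 4: ant0:(1,3)->S->(2,3) | ant1:(1,3)->S->(2,3) | ant2:(2,3)->N->(1,3)
  grid max=6 at (1,3)
Step 5: ant0:(2,3)->N->(1,3) | ant1:(2,3)->N->(1,3) | ant2:(1,3)->S->(2,3)
  grid max=9 at (1,3)
Step 6: ant0:(1,3)->S->(2,3) | ant1:(1,3)->S->(2,3) | ant2:(2,3)->N->(1,3)
  grid max=10 at (1,3)

(2,3) (2,3) (1,3)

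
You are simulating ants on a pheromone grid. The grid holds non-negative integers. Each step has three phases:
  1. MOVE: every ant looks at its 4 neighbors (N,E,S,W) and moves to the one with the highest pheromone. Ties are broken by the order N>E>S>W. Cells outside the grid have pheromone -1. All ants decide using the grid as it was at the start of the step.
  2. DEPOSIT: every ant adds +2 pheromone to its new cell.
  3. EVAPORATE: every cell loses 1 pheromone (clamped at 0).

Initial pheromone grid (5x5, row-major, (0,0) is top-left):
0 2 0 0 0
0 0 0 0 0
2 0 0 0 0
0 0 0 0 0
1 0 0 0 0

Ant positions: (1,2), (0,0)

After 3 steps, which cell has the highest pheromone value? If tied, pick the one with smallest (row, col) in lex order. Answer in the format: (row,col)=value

Step 1: ant0:(1,2)->N->(0,2) | ant1:(0,0)->E->(0,1)
  grid max=3 at (0,1)
Step 2: ant0:(0,2)->W->(0,1) | ant1:(0,1)->E->(0,2)
  grid max=4 at (0,1)
Step 3: ant0:(0,1)->E->(0,2) | ant1:(0,2)->W->(0,1)
  grid max=5 at (0,1)
Final grid:
  0 5 3 0 0
  0 0 0 0 0
  0 0 0 0 0
  0 0 0 0 0
  0 0 0 0 0
Max pheromone 5 at (0,1)

Answer: (0,1)=5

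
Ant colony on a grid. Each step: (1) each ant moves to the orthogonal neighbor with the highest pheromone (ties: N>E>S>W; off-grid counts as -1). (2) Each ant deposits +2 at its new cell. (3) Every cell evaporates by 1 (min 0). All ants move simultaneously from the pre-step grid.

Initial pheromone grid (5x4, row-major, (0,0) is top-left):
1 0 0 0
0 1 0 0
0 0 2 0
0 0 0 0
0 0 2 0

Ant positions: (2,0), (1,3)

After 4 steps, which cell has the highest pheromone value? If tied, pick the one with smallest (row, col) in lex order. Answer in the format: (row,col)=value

Step 1: ant0:(2,0)->N->(1,0) | ant1:(1,3)->N->(0,3)
  grid max=1 at (0,3)
Step 2: ant0:(1,0)->N->(0,0) | ant1:(0,3)->S->(1,3)
  grid max=1 at (0,0)
Step 3: ant0:(0,0)->E->(0,1) | ant1:(1,3)->N->(0,3)
  grid max=1 at (0,1)
Step 4: ant0:(0,1)->E->(0,2) | ant1:(0,3)->S->(1,3)
  grid max=1 at (0,2)
Final grid:
  0 0 1 0
  0 0 0 1
  0 0 0 0
  0 0 0 0
  0 0 0 0
Max pheromone 1 at (0,2)

Answer: (0,2)=1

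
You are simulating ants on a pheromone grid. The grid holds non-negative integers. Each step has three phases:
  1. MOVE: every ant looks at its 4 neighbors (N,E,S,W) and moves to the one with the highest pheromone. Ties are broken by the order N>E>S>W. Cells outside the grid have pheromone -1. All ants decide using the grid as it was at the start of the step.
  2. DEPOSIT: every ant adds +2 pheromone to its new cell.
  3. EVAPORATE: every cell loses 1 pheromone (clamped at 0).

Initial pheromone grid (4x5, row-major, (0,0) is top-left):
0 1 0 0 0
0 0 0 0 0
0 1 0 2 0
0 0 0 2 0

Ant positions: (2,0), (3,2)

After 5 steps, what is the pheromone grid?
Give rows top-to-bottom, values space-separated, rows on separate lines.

After step 1: ants at (2,1),(3,3)
  0 0 0 0 0
  0 0 0 0 0
  0 2 0 1 0
  0 0 0 3 0
After step 2: ants at (1,1),(2,3)
  0 0 0 0 0
  0 1 0 0 0
  0 1 0 2 0
  0 0 0 2 0
After step 3: ants at (2,1),(3,3)
  0 0 0 0 0
  0 0 0 0 0
  0 2 0 1 0
  0 0 0 3 0
After step 4: ants at (1,1),(2,3)
  0 0 0 0 0
  0 1 0 0 0
  0 1 0 2 0
  0 0 0 2 0
After step 5: ants at (2,1),(3,3)
  0 0 0 0 0
  0 0 0 0 0
  0 2 0 1 0
  0 0 0 3 0

0 0 0 0 0
0 0 0 0 0
0 2 0 1 0
0 0 0 3 0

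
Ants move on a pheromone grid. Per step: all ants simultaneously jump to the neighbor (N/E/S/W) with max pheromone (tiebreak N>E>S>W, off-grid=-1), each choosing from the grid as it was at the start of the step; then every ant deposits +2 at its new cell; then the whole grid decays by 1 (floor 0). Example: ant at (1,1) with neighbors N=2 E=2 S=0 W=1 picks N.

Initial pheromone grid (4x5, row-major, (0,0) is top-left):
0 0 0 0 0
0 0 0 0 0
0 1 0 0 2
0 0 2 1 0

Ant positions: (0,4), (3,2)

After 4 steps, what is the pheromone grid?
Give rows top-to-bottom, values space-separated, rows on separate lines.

After step 1: ants at (1,4),(3,3)
  0 0 0 0 0
  0 0 0 0 1
  0 0 0 0 1
  0 0 1 2 0
After step 2: ants at (2,4),(3,2)
  0 0 0 0 0
  0 0 0 0 0
  0 0 0 0 2
  0 0 2 1 0
After step 3: ants at (1,4),(3,3)
  0 0 0 0 0
  0 0 0 0 1
  0 0 0 0 1
  0 0 1 2 0
After step 4: ants at (2,4),(3,2)
  0 0 0 0 0
  0 0 0 0 0
  0 0 0 0 2
  0 0 2 1 0

0 0 0 0 0
0 0 0 0 0
0 0 0 0 2
0 0 2 1 0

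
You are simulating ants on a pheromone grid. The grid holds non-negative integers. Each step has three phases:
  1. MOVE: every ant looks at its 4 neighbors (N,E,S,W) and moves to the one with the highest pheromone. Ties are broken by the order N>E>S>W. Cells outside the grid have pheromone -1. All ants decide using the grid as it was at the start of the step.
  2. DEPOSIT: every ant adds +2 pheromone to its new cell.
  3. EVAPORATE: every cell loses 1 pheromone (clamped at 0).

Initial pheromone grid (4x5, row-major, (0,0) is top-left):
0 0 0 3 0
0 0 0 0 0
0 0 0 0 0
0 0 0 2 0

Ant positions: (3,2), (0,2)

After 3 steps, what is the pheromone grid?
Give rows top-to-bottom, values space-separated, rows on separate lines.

After step 1: ants at (3,3),(0,3)
  0 0 0 4 0
  0 0 0 0 0
  0 0 0 0 0
  0 0 0 3 0
After step 2: ants at (2,3),(0,4)
  0 0 0 3 1
  0 0 0 0 0
  0 0 0 1 0
  0 0 0 2 0
After step 3: ants at (3,3),(0,3)
  0 0 0 4 0
  0 0 0 0 0
  0 0 0 0 0
  0 0 0 3 0

0 0 0 4 0
0 0 0 0 0
0 0 0 0 0
0 0 0 3 0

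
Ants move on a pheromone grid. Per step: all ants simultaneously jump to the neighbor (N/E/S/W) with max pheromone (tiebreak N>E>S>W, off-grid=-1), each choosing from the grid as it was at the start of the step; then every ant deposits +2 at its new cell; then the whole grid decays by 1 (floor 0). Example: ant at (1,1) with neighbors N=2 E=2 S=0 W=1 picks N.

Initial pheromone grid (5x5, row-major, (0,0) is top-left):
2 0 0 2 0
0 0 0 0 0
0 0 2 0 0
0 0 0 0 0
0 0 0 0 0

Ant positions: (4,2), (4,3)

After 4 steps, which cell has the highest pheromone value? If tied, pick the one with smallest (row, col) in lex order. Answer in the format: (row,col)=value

Step 1: ant0:(4,2)->N->(3,2) | ant1:(4,3)->N->(3,3)
  grid max=1 at (0,0)
Step 2: ant0:(3,2)->N->(2,2) | ant1:(3,3)->W->(3,2)
  grid max=2 at (2,2)
Step 3: ant0:(2,2)->S->(3,2) | ant1:(3,2)->N->(2,2)
  grid max=3 at (2,2)
Step 4: ant0:(3,2)->N->(2,2) | ant1:(2,2)->S->(3,2)
  grid max=4 at (2,2)
Final grid:
  0 0 0 0 0
  0 0 0 0 0
  0 0 4 0 0
  0 0 4 0 0
  0 0 0 0 0
Max pheromone 4 at (2,2)

Answer: (2,2)=4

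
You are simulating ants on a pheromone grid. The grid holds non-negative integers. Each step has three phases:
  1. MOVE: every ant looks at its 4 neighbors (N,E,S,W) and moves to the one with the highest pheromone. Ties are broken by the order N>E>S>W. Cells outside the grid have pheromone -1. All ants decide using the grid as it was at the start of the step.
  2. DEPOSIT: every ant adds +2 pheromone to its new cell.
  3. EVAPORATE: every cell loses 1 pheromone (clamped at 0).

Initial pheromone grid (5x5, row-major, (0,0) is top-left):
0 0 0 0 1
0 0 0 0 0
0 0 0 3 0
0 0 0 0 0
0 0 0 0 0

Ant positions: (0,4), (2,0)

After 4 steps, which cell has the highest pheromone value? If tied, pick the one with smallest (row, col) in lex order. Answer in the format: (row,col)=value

Step 1: ant0:(0,4)->S->(1,4) | ant1:(2,0)->N->(1,0)
  grid max=2 at (2,3)
Step 2: ant0:(1,4)->N->(0,4) | ant1:(1,0)->N->(0,0)
  grid max=1 at (0,0)
Step 3: ant0:(0,4)->S->(1,4) | ant1:(0,0)->E->(0,1)
  grid max=1 at (0,1)
Step 4: ant0:(1,4)->N->(0,4) | ant1:(0,1)->E->(0,2)
  grid max=1 at (0,2)
Final grid:
  0 0 1 0 1
  0 0 0 0 0
  0 0 0 0 0
  0 0 0 0 0
  0 0 0 0 0
Max pheromone 1 at (0,2)

Answer: (0,2)=1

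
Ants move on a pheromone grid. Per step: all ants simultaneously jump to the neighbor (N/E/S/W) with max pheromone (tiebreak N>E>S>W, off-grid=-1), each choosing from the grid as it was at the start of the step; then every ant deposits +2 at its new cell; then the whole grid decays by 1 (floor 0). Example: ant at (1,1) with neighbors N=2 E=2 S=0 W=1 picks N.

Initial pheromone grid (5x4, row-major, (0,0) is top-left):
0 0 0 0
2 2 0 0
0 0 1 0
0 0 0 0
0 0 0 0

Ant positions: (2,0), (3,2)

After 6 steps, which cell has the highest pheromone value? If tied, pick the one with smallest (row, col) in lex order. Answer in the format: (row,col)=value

Answer: (1,0)=6

Derivation:
Step 1: ant0:(2,0)->N->(1,0) | ant1:(3,2)->N->(2,2)
  grid max=3 at (1,0)
Step 2: ant0:(1,0)->E->(1,1) | ant1:(2,2)->N->(1,2)
  grid max=2 at (1,0)
Step 3: ant0:(1,1)->W->(1,0) | ant1:(1,2)->W->(1,1)
  grid max=3 at (1,0)
Step 4: ant0:(1,0)->E->(1,1) | ant1:(1,1)->W->(1,0)
  grid max=4 at (1,0)
Step 5: ant0:(1,1)->W->(1,0) | ant1:(1,0)->E->(1,1)
  grid max=5 at (1,0)
Step 6: ant0:(1,0)->E->(1,1) | ant1:(1,1)->W->(1,0)
  grid max=6 at (1,0)
Final grid:
  0 0 0 0
  6 6 0 0
  0 0 0 0
  0 0 0 0
  0 0 0 0
Max pheromone 6 at (1,0)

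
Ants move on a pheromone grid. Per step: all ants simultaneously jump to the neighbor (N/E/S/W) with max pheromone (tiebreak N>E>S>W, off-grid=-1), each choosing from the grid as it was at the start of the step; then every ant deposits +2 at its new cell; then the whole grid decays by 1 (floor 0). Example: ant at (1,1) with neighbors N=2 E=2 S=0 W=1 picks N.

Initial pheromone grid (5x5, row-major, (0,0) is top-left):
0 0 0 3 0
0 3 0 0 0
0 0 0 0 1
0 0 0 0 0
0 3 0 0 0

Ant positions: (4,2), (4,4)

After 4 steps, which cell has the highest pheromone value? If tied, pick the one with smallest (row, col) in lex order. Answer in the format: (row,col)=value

Answer: (4,1)=3

Derivation:
Step 1: ant0:(4,2)->W->(4,1) | ant1:(4,4)->N->(3,4)
  grid max=4 at (4,1)
Step 2: ant0:(4,1)->N->(3,1) | ant1:(3,4)->N->(2,4)
  grid max=3 at (4,1)
Step 3: ant0:(3,1)->S->(4,1) | ant1:(2,4)->N->(1,4)
  grid max=4 at (4,1)
Step 4: ant0:(4,1)->N->(3,1) | ant1:(1,4)->N->(0,4)
  grid max=3 at (4,1)
Final grid:
  0 0 0 0 1
  0 0 0 0 0
  0 0 0 0 0
  0 1 0 0 0
  0 3 0 0 0
Max pheromone 3 at (4,1)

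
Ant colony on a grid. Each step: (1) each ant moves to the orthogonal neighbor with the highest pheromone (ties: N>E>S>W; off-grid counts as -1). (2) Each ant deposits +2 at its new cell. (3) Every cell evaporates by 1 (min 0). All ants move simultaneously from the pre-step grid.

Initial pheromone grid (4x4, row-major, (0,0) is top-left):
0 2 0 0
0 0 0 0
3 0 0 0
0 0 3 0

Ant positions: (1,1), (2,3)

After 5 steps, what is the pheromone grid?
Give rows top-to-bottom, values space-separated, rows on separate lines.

After step 1: ants at (0,1),(1,3)
  0 3 0 0
  0 0 0 1
  2 0 0 0
  0 0 2 0
After step 2: ants at (0,2),(0,3)
  0 2 1 1
  0 0 0 0
  1 0 0 0
  0 0 1 0
After step 3: ants at (0,1),(0,2)
  0 3 2 0
  0 0 0 0
  0 0 0 0
  0 0 0 0
After step 4: ants at (0,2),(0,1)
  0 4 3 0
  0 0 0 0
  0 0 0 0
  0 0 0 0
After step 5: ants at (0,1),(0,2)
  0 5 4 0
  0 0 0 0
  0 0 0 0
  0 0 0 0

0 5 4 0
0 0 0 0
0 0 0 0
0 0 0 0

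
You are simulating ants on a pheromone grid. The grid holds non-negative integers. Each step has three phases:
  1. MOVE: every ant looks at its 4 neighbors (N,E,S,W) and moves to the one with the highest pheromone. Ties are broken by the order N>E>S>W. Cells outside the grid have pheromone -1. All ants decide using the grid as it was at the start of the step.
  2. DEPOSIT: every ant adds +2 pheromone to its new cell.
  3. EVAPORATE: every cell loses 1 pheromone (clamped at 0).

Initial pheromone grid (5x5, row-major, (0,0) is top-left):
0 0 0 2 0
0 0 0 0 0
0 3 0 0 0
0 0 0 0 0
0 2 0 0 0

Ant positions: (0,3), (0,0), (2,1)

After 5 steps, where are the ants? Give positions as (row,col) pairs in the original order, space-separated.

Step 1: ant0:(0,3)->E->(0,4) | ant1:(0,0)->E->(0,1) | ant2:(2,1)->N->(1,1)
  grid max=2 at (2,1)
Step 2: ant0:(0,4)->W->(0,3) | ant1:(0,1)->S->(1,1) | ant2:(1,1)->S->(2,1)
  grid max=3 at (2,1)
Step 3: ant0:(0,3)->E->(0,4) | ant1:(1,1)->S->(2,1) | ant2:(2,1)->N->(1,1)
  grid max=4 at (2,1)
Step 4: ant0:(0,4)->W->(0,3) | ant1:(2,1)->N->(1,1) | ant2:(1,1)->S->(2,1)
  grid max=5 at (2,1)
Step 5: ant0:(0,3)->E->(0,4) | ant1:(1,1)->S->(2,1) | ant2:(2,1)->N->(1,1)
  grid max=6 at (2,1)

(0,4) (2,1) (1,1)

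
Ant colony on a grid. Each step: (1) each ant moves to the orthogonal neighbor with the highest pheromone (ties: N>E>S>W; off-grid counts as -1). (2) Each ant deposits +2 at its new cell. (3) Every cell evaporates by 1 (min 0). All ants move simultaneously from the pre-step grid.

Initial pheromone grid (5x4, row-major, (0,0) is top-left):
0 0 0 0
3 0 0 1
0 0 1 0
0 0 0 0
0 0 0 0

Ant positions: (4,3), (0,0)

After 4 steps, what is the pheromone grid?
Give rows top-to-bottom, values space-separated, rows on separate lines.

After step 1: ants at (3,3),(1,0)
  0 0 0 0
  4 0 0 0
  0 0 0 0
  0 0 0 1
  0 0 0 0
After step 2: ants at (2,3),(0,0)
  1 0 0 0
  3 0 0 0
  0 0 0 1
  0 0 0 0
  0 0 0 0
After step 3: ants at (1,3),(1,0)
  0 0 0 0
  4 0 0 1
  0 0 0 0
  0 0 0 0
  0 0 0 0
After step 4: ants at (0,3),(0,0)
  1 0 0 1
  3 0 0 0
  0 0 0 0
  0 0 0 0
  0 0 0 0

1 0 0 1
3 0 0 0
0 0 0 0
0 0 0 0
0 0 0 0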